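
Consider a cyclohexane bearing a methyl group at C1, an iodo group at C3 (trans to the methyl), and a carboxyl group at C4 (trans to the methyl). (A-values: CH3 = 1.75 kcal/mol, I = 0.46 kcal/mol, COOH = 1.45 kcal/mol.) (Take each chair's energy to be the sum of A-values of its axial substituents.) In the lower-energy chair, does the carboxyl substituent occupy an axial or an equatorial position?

Chair I (methyl axial, iodo equatorial, carboxyl axial): E = 3.20 kcal/mol.
Chair II (methyl equatorial, iodo axial, carboxyl equatorial): E = 0.46 kcal/mol.
Chair II is the more stable (lower-energy) conformer, and in that chair the carboxyl group is equatorial.

equatorial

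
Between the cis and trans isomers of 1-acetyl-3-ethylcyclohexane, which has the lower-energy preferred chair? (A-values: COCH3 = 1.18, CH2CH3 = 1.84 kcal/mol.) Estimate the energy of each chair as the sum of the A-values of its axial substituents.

cis

At 1,3 positions (parity same): cis → (e,e or a,a); trans → (a,e or e,a).
Best chair for cis: E = 0.00 kcal/mol; best chair for trans: E = 1.18 kcal/mol.
The cis isomer is lower by 1.18 kcal/mol.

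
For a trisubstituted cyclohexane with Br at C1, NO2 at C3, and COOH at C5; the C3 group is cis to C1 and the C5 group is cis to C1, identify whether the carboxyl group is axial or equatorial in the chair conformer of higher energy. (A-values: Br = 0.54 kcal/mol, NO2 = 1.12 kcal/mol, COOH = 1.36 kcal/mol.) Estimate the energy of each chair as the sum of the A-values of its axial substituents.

Chair I (bromo axial, nitro axial, carboxyl axial): E = 3.02 kcal/mol.
Chair II (bromo equatorial, nitro equatorial, carboxyl equatorial): E = 0.00 kcal/mol.
Chair I is the less stable (higher-energy) conformer, and in that chair the carboxyl group is axial.

axial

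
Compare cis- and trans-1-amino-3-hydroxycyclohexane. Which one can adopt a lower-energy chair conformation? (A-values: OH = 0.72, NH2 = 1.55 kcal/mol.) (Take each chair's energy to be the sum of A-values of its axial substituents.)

At 1,3 positions (parity same): cis → (e,e or a,a); trans → (a,e or e,a).
Best chair for cis: E = 0.00 kcal/mol; best chair for trans: E = 0.72 kcal/mol.
The cis isomer is lower by 0.72 kcal/mol.

cis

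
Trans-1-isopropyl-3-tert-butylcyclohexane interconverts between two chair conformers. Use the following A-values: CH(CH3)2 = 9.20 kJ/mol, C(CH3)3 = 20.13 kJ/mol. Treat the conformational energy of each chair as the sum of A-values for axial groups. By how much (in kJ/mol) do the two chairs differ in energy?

C1 and C3 have the same parity, so for the trans isomer the two substituents are one axial and one equatorial in each chair.
Chair I (isopropyl axial, tert-butyl equatorial): E = 9.20 kJ/mol.
Chair II (isopropyl equatorial, tert-butyl axial): E = 20.13 kJ/mol.
ΔE = 20.13 − 9.20 = 10.93 kJ/mol; chair I is more stable.

10.93 kJ/mol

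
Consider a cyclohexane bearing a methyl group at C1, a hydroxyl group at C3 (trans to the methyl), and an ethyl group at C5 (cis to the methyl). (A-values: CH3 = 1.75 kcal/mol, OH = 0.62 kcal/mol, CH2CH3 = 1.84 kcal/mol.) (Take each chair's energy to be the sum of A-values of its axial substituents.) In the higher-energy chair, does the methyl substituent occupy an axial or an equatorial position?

Chair I (methyl axial, hydroxyl equatorial, ethyl axial): E = 3.59 kcal/mol.
Chair II (methyl equatorial, hydroxyl axial, ethyl equatorial): E = 0.62 kcal/mol.
Chair I is the less stable (higher-energy) conformer, and in that chair the methyl group is axial.

axial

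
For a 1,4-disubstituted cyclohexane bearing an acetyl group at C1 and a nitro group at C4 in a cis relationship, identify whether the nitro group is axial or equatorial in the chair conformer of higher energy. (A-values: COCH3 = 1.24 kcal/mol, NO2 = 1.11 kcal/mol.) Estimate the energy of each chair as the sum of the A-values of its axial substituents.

equatorial

C1 and C4 have opposite parity, so for the cis isomer the two substituents are one axial and one equatorial in each chair.
Chair I (acetyl axial, nitro equatorial): E = 1.24 kcal/mol.
Chair II (acetyl equatorial, nitro axial): E = 1.11 kcal/mol.
Chair I is the less stable (higher-energy) conformer, and in that chair the nitro group is equatorial.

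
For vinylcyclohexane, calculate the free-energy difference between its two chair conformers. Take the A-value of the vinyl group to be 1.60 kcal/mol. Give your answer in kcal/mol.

1.60 kcal/mol

A monosubstituted cyclohexane has one chair with the vinyl group axial (E = A = 1.60 kcal/mol) and one with it equatorial (E = 0).
ΔE = 1.60 − 0 = 1.60 kcal/mol.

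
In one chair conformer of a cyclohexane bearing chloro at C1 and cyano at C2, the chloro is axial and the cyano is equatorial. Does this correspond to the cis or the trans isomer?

cis

C1 and C2 have opposite parity, so their axial bonds point in opposite directions.
With opposite-parity carbons, two substituents on the same face are one axial and one equatorial; opposite faces give both axial or both equatorial.
Here the groups are axial/equatorial → same face → cis.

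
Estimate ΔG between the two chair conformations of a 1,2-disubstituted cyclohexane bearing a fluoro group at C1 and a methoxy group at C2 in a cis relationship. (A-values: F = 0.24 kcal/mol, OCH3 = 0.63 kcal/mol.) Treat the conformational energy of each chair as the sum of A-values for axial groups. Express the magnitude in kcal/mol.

0.39 kcal/mol

C1 and C2 have opposite parity, so for the cis isomer the two substituents are one axial and one equatorial in each chair.
Chair I (fluoro axial, methoxy equatorial): E = 0.24 kcal/mol.
Chair II (fluoro equatorial, methoxy axial): E = 0.63 kcal/mol.
ΔE = 0.63 − 0.24 = 0.39 kcal/mol; chair I is more stable.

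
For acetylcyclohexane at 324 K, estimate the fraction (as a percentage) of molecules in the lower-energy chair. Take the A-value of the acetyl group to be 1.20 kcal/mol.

One chair has the acetyl group axial (E = 1.20 kcal/mol) and the other has it equatorial (E = 0).
ΔG = 1.20 kcal/mol between the two chairs.
K = exp(ΔG/RT) with R = 1.987×10⁻³ kcal mol⁻¹ K⁻¹ and T = 324 K gives K ≈ 6.45.
Fraction in the lower-energy chair = K/(K+1) = 86.6%.

86.6%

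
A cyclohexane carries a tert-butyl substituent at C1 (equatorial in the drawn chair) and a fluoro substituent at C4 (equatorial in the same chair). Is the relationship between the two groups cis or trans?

C1 and C4 have opposite parity, so their axial bonds point in opposite directions.
With opposite-parity carbons, two substituents on the same face are one axial and one equatorial; opposite faces give both axial or both equatorial.
Here the groups are equatorial/equatorial → opposite face → trans.

trans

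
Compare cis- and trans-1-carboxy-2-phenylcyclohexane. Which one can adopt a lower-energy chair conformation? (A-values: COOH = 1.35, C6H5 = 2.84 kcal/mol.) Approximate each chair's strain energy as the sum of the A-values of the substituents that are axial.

trans

At 1,2 positions (parity opposite): cis → (a,e or e,a); trans → (e,e or a,a).
Best chair for cis: E = 1.35 kcal/mol; best chair for trans: E = 0.00 kcal/mol.
The trans isomer is lower by 1.35 kcal/mol.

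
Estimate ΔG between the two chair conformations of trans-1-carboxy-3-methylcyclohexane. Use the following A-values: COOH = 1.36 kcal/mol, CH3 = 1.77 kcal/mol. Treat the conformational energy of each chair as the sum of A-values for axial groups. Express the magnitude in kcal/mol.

0.41 kcal/mol

C1 and C3 have the same parity, so for the trans isomer the two substituents are one axial and one equatorial in each chair.
Chair I (carboxyl axial, methyl equatorial): E = 1.36 kcal/mol.
Chair II (carboxyl equatorial, methyl axial): E = 1.77 kcal/mol.
ΔE = 1.77 − 1.36 = 0.41 kcal/mol; chair I is more stable.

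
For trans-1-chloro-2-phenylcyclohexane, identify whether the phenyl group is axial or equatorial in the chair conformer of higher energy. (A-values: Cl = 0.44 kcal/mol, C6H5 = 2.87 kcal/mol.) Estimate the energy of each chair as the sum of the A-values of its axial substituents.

C1 and C2 have opposite parity, so for the trans isomer the two substituents are e,e in one chair and a,a in the other.
Chair I (chloro axial, phenyl axial): E = 3.31 kcal/mol.
Chair II (chloro equatorial, phenyl equatorial): E = 0.00 kcal/mol.
Chair I is the less stable (higher-energy) conformer, and in that chair the phenyl group is axial.

axial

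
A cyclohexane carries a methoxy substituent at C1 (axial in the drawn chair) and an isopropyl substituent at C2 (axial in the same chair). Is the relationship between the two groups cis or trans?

C1 and C2 have opposite parity, so their axial bonds point in opposite directions.
With opposite-parity carbons, two substituents on the same face are one axial and one equatorial; opposite faces give both axial or both equatorial.
Here the groups are axial/axial → opposite face → trans.

trans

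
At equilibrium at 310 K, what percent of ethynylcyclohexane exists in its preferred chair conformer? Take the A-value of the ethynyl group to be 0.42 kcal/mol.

One chair has the ethynyl group axial (E = 0.42 kcal/mol) and the other has it equatorial (E = 0).
ΔG = 0.42 kcal/mol between the two chairs.
K = exp(ΔG/RT) with R = 1.987×10⁻³ kcal mol⁻¹ K⁻¹ and T = 310 K gives K ≈ 1.98.
Fraction in the lower-energy chair = K/(K+1) = 66.4%.

66.4%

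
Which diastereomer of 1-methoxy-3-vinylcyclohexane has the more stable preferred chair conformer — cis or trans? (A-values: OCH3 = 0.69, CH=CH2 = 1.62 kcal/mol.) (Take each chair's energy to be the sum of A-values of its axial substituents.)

At 1,3 positions (parity same): cis → (e,e or a,a); trans → (a,e or e,a).
Best chair for cis: E = 0.00 kcal/mol; best chair for trans: E = 0.69 kcal/mol.
The cis isomer is lower by 0.69 kcal/mol.

cis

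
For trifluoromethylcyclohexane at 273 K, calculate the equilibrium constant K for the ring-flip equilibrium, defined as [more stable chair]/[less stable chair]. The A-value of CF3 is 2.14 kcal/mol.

One chair has the trifluoromethyl group axial (E = 2.14 kcal/mol) and the other has it equatorial (E = 0).
ΔG = 2.14 kcal/mol between the two chairs.
K = exp(ΔG/RT) with R = 1.987×10⁻³ kcal mol⁻¹ K⁻¹ and T = 273 K gives K ≈ 51.7.

K ≈ 51.7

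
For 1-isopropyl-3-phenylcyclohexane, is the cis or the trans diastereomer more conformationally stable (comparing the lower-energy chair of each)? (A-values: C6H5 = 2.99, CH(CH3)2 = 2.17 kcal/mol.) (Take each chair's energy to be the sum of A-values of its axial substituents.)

cis

At 1,3 positions (parity same): cis → (e,e or a,a); trans → (a,e or e,a).
Best chair for cis: E = 0.00 kcal/mol; best chair for trans: E = 2.17 kcal/mol.
The cis isomer is lower by 2.17 kcal/mol.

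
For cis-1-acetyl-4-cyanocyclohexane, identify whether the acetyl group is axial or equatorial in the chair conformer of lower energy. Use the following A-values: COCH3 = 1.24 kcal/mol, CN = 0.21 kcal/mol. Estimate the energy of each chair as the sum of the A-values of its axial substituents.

equatorial

C1 and C4 have opposite parity, so for the cis isomer the two substituents are one axial and one equatorial in each chair.
Chair I (acetyl axial, cyano equatorial): E = 1.24 kcal/mol.
Chair II (acetyl equatorial, cyano axial): E = 0.21 kcal/mol.
Chair II is the more stable (lower-energy) conformer, and in that chair the acetyl group is equatorial.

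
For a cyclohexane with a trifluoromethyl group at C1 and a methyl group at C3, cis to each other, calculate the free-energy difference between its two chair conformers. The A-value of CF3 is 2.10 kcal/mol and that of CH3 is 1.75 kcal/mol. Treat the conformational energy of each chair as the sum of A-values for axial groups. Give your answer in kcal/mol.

C1 and C3 have the same parity, so for the cis isomer the two substituents are e,e in one chair and a,a in the other.
Chair I (trifluoromethyl axial, methyl axial): E = 3.85 kcal/mol.
Chair II (trifluoromethyl equatorial, methyl equatorial): E = 0.00 kcal/mol.
ΔE = 3.85 − 0.00 = 3.85 kcal/mol; chair II is more stable.

3.85 kcal/mol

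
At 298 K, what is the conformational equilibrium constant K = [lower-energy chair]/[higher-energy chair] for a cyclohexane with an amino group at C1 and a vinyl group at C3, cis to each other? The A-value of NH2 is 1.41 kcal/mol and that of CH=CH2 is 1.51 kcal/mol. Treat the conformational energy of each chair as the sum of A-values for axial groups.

K ≈ 139

C1 and C3 have the same parity, so for the cis isomer the two substituents are e,e in one chair and a,a in the other.
Chair I (amino axial, vinyl axial): E = 2.92 kcal/mol; chair II (amino equatorial, vinyl equatorial): E = 0.00 kcal/mol.
ΔG = 2.92 kcal/mol between the two chairs.
K = exp(ΔG/RT) with R = 1.987×10⁻³ kcal mol⁻¹ K⁻¹ and T = 298 K gives K ≈ 139.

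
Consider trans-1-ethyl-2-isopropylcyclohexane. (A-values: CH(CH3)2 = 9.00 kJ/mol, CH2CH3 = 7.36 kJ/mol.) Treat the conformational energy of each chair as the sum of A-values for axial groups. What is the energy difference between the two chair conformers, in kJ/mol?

C1 and C2 have opposite parity, so for the trans isomer the two substituents are e,e in one chair and a,a in the other.
Chair I (isopropyl axial, ethyl axial): E = 16.36 kJ/mol.
Chair II (isopropyl equatorial, ethyl equatorial): E = 0.00 kJ/mol.
ΔE = 16.36 − 0.00 = 16.36 kJ/mol; chair II is more stable.

16.36 kJ/mol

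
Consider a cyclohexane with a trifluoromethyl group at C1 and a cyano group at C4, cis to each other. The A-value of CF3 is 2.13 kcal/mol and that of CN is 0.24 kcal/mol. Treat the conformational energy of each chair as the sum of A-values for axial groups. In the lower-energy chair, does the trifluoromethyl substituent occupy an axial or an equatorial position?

C1 and C4 have opposite parity, so for the cis isomer the two substituents are one axial and one equatorial in each chair.
Chair I (trifluoromethyl axial, cyano equatorial): E = 2.13 kcal/mol.
Chair II (trifluoromethyl equatorial, cyano axial): E = 0.24 kcal/mol.
Chair II is the more stable (lower-energy) conformer, and in that chair the trifluoromethyl group is equatorial.

equatorial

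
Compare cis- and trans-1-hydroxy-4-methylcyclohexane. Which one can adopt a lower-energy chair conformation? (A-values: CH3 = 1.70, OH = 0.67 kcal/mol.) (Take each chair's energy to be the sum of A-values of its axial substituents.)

At 1,4 positions (parity opposite): cis → (a,e or e,a); trans → (e,e or a,a).
Best chair for cis: E = 0.67 kcal/mol; best chair for trans: E = 0.00 kcal/mol.
The trans isomer is lower by 0.67 kcal/mol.

trans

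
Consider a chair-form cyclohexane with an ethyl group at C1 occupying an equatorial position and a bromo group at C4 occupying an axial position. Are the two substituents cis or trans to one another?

C1 and C4 have opposite parity, so their axial bonds point in opposite directions.
With opposite-parity carbons, two substituents on the same face are one axial and one equatorial; opposite faces give both axial or both equatorial.
Here the groups are equatorial/axial → same face → cis.

cis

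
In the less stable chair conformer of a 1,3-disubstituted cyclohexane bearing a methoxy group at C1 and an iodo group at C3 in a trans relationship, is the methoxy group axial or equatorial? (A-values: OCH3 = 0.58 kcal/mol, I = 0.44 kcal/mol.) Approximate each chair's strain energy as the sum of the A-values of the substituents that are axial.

C1 and C3 have the same parity, so for the trans isomer the two substituents are one axial and one equatorial in each chair.
Chair I (methoxy axial, iodo equatorial): E = 0.58 kcal/mol.
Chair II (methoxy equatorial, iodo axial): E = 0.44 kcal/mol.
Chair I is the less stable (higher-energy) conformer, and in that chair the methoxy group is axial.

axial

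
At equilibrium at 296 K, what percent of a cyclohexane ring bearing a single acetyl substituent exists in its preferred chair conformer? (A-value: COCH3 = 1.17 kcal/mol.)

One chair has the acetyl group axial (E = 1.17 kcal/mol) and the other has it equatorial (E = 0).
ΔG = 1.17 kcal/mol between the two chairs.
K = exp(ΔG/RT) with R = 1.987×10⁻³ kcal mol⁻¹ K⁻¹ and T = 296 K gives K ≈ 7.31.
Fraction in the lower-energy chair = K/(K+1) = 88.0%.

88.0%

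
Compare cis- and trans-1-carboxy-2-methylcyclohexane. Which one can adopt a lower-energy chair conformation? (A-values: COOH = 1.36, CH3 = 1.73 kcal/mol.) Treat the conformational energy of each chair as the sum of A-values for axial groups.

trans

At 1,2 positions (parity opposite): cis → (a,e or e,a); trans → (e,e or a,a).
Best chair for cis: E = 1.36 kcal/mol; best chair for trans: E = 0.00 kcal/mol.
The trans isomer is lower by 1.36 kcal/mol.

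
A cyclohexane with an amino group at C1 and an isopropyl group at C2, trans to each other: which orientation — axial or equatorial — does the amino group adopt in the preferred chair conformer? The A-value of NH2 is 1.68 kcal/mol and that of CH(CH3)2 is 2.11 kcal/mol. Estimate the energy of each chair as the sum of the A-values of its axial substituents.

C1 and C2 have opposite parity, so for the trans isomer the two substituents are e,e in one chair and a,a in the other.
Chair I (amino axial, isopropyl axial): E = 3.79 kcal/mol.
Chair II (amino equatorial, isopropyl equatorial): E = 0.00 kcal/mol.
Chair II is the more stable (lower-energy) conformer, and in that chair the amino group is equatorial.

equatorial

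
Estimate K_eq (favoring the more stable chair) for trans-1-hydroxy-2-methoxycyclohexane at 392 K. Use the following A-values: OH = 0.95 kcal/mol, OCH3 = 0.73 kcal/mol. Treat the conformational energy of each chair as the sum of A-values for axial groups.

K ≈ 8.64

C1 and C2 have opposite parity, so for the trans isomer the two substituents are e,e in one chair and a,a in the other.
Chair I (hydroxyl axial, methoxy axial): E = 1.68 kcal/mol; chair II (hydroxyl equatorial, methoxy equatorial): E = 0.00 kcal/mol.
ΔG = 1.68 kcal/mol between the two chairs.
K = exp(ΔG/RT) with R = 1.987×10⁻³ kcal mol⁻¹ K⁻¹ and T = 392 K gives K ≈ 8.64.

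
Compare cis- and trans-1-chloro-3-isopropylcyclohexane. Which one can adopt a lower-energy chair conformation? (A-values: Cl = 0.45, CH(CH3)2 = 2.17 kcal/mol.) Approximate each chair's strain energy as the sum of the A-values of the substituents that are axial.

cis

At 1,3 positions (parity same): cis → (e,e or a,a); trans → (a,e or e,a).
Best chair for cis: E = 0.00 kcal/mol; best chair for trans: E = 0.45 kcal/mol.
The cis isomer is lower by 0.45 kcal/mol.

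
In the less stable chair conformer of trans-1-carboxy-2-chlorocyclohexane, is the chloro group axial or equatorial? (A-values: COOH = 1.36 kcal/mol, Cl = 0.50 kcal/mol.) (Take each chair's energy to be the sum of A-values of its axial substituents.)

C1 and C2 have opposite parity, so for the trans isomer the two substituents are e,e in one chair and a,a in the other.
Chair I (carboxyl axial, chloro axial): E = 1.86 kcal/mol.
Chair II (carboxyl equatorial, chloro equatorial): E = 0.00 kcal/mol.
Chair I is the less stable (higher-energy) conformer, and in that chair the chloro group is axial.

axial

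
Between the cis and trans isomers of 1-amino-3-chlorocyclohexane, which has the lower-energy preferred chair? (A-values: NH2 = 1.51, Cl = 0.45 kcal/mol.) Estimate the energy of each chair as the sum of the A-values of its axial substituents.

cis

At 1,3 positions (parity same): cis → (e,e or a,a); trans → (a,e or e,a).
Best chair for cis: E = 0.00 kcal/mol; best chair for trans: E = 0.45 kcal/mol.
The cis isomer is lower by 0.45 kcal/mol.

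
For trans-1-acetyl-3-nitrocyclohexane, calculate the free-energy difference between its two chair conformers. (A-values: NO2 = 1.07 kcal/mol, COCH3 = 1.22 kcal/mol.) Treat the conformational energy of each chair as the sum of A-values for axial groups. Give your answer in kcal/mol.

0.15 kcal/mol

C1 and C3 have the same parity, so for the trans isomer the two substituents are one axial and one equatorial in each chair.
Chair I (nitro axial, acetyl equatorial): E = 1.07 kcal/mol.
Chair II (nitro equatorial, acetyl axial): E = 1.22 kcal/mol.
ΔE = 1.22 − 1.07 = 0.15 kcal/mol; chair I is more stable.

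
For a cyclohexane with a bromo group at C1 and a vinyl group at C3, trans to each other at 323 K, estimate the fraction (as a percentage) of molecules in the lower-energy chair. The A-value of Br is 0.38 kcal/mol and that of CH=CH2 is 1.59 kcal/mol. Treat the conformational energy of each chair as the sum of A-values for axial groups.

86.8%

C1 and C3 have the same parity, so for the trans isomer the two substituents are one axial and one equatorial in each chair.
Chair I (bromo axial, vinyl equatorial): E = 0.38 kcal/mol; chair II (bromo equatorial, vinyl axial): E = 1.59 kcal/mol.
ΔG = 1.21 kcal/mol between the two chairs.
K = exp(ΔG/RT) with R = 1.987×10⁻³ kcal mol⁻¹ K⁻¹ and T = 323 K gives K ≈ 6.59.
Fraction in the lower-energy chair = K/(K+1) = 86.8%.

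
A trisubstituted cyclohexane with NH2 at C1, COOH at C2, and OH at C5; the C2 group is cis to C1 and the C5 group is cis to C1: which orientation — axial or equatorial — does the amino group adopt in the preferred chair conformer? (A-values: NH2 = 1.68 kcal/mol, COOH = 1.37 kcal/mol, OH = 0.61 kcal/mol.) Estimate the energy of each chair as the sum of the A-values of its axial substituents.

equatorial

Chair I (amino axial, carboxyl equatorial, hydroxyl axial): E = 2.29 kcal/mol.
Chair II (amino equatorial, carboxyl axial, hydroxyl equatorial): E = 1.37 kcal/mol.
Chair II is the more stable (lower-energy) conformer, and in that chair the amino group is equatorial.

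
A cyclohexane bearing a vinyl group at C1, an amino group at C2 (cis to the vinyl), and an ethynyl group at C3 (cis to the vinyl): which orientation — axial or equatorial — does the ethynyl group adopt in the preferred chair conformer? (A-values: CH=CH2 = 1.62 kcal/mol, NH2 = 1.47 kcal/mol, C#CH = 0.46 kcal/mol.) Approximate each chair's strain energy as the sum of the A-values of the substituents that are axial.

Chair I (vinyl axial, amino equatorial, ethynyl axial): E = 2.08 kcal/mol.
Chair II (vinyl equatorial, amino axial, ethynyl equatorial): E = 1.47 kcal/mol.
Chair II is the more stable (lower-energy) conformer, and in that chair the ethynyl group is equatorial.

equatorial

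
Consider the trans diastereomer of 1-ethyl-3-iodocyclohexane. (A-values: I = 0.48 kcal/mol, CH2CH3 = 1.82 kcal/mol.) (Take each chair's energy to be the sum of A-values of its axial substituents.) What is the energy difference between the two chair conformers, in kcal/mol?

C1 and C3 have the same parity, so for the trans isomer the two substituents are one axial and one equatorial in each chair.
Chair I (iodo axial, ethyl equatorial): E = 0.48 kcal/mol.
Chair II (iodo equatorial, ethyl axial): E = 1.82 kcal/mol.
ΔE = 1.82 − 0.48 = 1.34 kcal/mol; chair I is more stable.

1.34 kcal/mol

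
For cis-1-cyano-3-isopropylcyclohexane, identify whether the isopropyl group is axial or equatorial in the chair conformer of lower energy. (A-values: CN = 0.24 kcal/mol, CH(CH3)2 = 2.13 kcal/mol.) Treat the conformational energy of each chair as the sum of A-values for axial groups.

C1 and C3 have the same parity, so for the cis isomer the two substituents are e,e in one chair and a,a in the other.
Chair I (cyano axial, isopropyl axial): E = 2.37 kcal/mol.
Chair II (cyano equatorial, isopropyl equatorial): E = 0.00 kcal/mol.
Chair II is the more stable (lower-energy) conformer, and in that chair the isopropyl group is equatorial.

equatorial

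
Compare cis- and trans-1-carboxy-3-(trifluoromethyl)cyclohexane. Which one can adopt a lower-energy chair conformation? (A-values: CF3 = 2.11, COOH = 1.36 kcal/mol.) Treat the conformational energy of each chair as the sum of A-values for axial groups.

At 1,3 positions (parity same): cis → (e,e or a,a); trans → (a,e or e,a).
Best chair for cis: E = 0.00 kcal/mol; best chair for trans: E = 1.36 kcal/mol.
The cis isomer is lower by 1.36 kcal/mol.

cis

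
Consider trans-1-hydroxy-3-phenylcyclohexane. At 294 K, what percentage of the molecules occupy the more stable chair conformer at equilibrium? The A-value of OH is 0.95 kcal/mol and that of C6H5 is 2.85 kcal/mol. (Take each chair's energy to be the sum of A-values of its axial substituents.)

C1 and C3 have the same parity, so for the trans isomer the two substituents are one axial and one equatorial in each chair.
Chair I (hydroxyl axial, phenyl equatorial): E = 0.95 kcal/mol; chair II (hydroxyl equatorial, phenyl axial): E = 2.85 kcal/mol.
ΔG = 1.90 kcal/mol between the two chairs.
K = exp(ΔG/RT) with R = 1.987×10⁻³ kcal mol⁻¹ K⁻¹ and T = 294 K gives K ≈ 25.9.
Fraction in the lower-energy chair = K/(K+1) = 96.3%.

96.3%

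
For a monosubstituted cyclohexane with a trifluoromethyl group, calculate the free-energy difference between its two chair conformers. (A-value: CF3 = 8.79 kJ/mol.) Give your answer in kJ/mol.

8.79 kJ/mol

A monosubstituted cyclohexane has one chair with the trifluoromethyl group axial (E = A = 8.79 kJ/mol) and one with it equatorial (E = 0).
ΔE = 8.79 − 0 = 8.79 kJ/mol.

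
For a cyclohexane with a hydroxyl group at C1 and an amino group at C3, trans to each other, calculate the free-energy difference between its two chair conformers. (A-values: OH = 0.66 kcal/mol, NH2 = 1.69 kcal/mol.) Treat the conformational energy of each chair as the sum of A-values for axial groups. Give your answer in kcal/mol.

C1 and C3 have the same parity, so for the trans isomer the two substituents are one axial and one equatorial in each chair.
Chair I (hydroxyl axial, amino equatorial): E = 0.66 kcal/mol.
Chair II (hydroxyl equatorial, amino axial): E = 1.69 kcal/mol.
ΔE = 1.69 − 0.66 = 1.03 kcal/mol; chair I is more stable.

1.03 kcal/mol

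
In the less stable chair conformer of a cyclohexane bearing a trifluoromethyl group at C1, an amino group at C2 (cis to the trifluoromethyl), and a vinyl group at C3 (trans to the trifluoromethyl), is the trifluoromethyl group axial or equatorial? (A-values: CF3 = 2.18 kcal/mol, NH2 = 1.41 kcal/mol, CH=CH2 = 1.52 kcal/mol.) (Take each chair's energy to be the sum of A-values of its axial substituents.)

Chair I (trifluoromethyl axial, amino equatorial, vinyl equatorial): E = 2.18 kcal/mol.
Chair II (trifluoromethyl equatorial, amino axial, vinyl axial): E = 2.93 kcal/mol.
Chair II is the less stable (higher-energy) conformer, and in that chair the trifluoromethyl group is equatorial.

equatorial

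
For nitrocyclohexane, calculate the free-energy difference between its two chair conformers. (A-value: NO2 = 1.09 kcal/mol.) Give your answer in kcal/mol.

A monosubstituted cyclohexane has one chair with the nitro group axial (E = A = 1.09 kcal/mol) and one with it equatorial (E = 0).
ΔE = 1.09 − 0 = 1.09 kcal/mol.

1.09 kcal/mol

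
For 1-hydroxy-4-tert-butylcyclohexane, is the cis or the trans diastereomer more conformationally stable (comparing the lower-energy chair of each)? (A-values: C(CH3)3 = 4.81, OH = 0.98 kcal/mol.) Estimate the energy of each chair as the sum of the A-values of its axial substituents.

At 1,4 positions (parity opposite): cis → (a,e or e,a); trans → (e,e or a,a).
Best chair for cis: E = 0.98 kcal/mol; best chair for trans: E = 0.00 kcal/mol.
The trans isomer is lower by 0.98 kcal/mol.

trans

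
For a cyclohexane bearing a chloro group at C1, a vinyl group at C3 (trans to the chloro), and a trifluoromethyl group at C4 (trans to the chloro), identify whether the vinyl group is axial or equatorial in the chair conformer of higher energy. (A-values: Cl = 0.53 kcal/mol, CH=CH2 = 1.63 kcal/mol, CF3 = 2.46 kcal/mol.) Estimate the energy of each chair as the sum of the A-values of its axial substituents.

Chair I (chloro axial, vinyl equatorial, trifluoromethyl axial): E = 2.99 kcal/mol.
Chair II (chloro equatorial, vinyl axial, trifluoromethyl equatorial): E = 1.63 kcal/mol.
Chair I is the less stable (higher-energy) conformer, and in that chair the vinyl group is equatorial.

equatorial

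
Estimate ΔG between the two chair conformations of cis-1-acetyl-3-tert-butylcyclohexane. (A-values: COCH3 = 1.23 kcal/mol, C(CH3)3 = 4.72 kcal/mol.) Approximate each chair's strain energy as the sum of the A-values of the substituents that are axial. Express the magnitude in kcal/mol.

C1 and C3 have the same parity, so for the cis isomer the two substituents are e,e in one chair and a,a in the other.
Chair I (acetyl axial, tert-butyl axial): E = 5.95 kcal/mol.
Chair II (acetyl equatorial, tert-butyl equatorial): E = 0.00 kcal/mol.
ΔE = 5.95 − 0.00 = 5.95 kcal/mol; chair II is more stable.

5.95 kcal/mol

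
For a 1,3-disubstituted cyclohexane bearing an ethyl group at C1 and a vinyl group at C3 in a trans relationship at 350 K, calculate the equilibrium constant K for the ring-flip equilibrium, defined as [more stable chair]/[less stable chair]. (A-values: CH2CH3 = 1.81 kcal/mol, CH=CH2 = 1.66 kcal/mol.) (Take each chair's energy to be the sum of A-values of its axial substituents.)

K ≈ 1.24

C1 and C3 have the same parity, so for the trans isomer the two substituents are one axial and one equatorial in each chair.
Chair I (ethyl axial, vinyl equatorial): E = 1.81 kcal/mol; chair II (ethyl equatorial, vinyl axial): E = 1.66 kcal/mol.
ΔG = 0.15 kcal/mol between the two chairs.
K = exp(ΔG/RT) with R = 1.987×10⁻³ kcal mol⁻¹ K⁻¹ and T = 350 K gives K ≈ 1.24.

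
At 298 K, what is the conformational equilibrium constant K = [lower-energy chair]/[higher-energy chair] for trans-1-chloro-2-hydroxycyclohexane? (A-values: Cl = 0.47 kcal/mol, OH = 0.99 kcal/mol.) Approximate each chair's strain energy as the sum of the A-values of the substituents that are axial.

K ≈ 11.8

C1 and C2 have opposite parity, so for the trans isomer the two substituents are e,e in one chair and a,a in the other.
Chair I (chloro axial, hydroxyl axial): E = 1.46 kcal/mol; chair II (chloro equatorial, hydroxyl equatorial): E = 0.00 kcal/mol.
ΔG = 1.46 kcal/mol between the two chairs.
K = exp(ΔG/RT) with R = 1.987×10⁻³ kcal mol⁻¹ K⁻¹ and T = 298 K gives K ≈ 11.8.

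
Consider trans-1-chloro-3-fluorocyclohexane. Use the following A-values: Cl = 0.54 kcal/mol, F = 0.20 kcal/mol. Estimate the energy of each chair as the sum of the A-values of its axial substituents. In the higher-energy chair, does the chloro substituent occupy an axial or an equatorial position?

axial

C1 and C3 have the same parity, so for the trans isomer the two substituents are one axial and one equatorial in each chair.
Chair I (chloro axial, fluoro equatorial): E = 0.54 kcal/mol.
Chair II (chloro equatorial, fluoro axial): E = 0.20 kcal/mol.
Chair I is the less stable (higher-energy) conformer, and in that chair the chloro group is axial.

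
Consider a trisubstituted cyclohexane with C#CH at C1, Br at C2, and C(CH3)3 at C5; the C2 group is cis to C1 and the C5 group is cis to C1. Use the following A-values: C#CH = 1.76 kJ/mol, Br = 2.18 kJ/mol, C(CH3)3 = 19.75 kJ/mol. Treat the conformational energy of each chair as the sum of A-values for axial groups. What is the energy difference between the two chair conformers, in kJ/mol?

19.33 kJ/mol

Chair I (ethynyl axial, bromo equatorial, tert-butyl axial): E = 21.51 kJ/mol.
Chair II (ethynyl equatorial, bromo axial, tert-butyl equatorial): E = 2.18 kJ/mol.
ΔE = 21.51 − 2.18 = 19.33 kJ/mol; chair II is more stable.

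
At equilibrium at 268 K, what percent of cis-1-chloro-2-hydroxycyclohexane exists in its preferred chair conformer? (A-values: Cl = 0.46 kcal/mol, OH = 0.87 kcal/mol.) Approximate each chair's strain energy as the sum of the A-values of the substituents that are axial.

68.4%

C1 and C2 have opposite parity, so for the cis isomer the two substituents are one axial and one equatorial in each chair.
Chair I (chloro axial, hydroxyl equatorial): E = 0.46 kcal/mol; chair II (chloro equatorial, hydroxyl axial): E = 0.87 kcal/mol.
ΔG = 0.41 kcal/mol between the two chairs.
K = exp(ΔG/RT) with R = 1.987×10⁻³ kcal mol⁻¹ K⁻¹ and T = 268 K gives K ≈ 2.16.
Fraction in the lower-energy chair = K/(K+1) = 68.4%.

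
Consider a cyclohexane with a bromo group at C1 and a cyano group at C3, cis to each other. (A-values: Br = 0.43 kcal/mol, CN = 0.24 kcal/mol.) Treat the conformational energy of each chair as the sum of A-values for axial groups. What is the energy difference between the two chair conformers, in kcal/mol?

0.67 kcal/mol

C1 and C3 have the same parity, so for the cis isomer the two substituents are e,e in one chair and a,a in the other.
Chair I (bromo axial, cyano axial): E = 0.67 kcal/mol.
Chair II (bromo equatorial, cyano equatorial): E = 0.00 kcal/mol.
ΔE = 0.67 − 0.00 = 0.67 kcal/mol; chair II is more stable.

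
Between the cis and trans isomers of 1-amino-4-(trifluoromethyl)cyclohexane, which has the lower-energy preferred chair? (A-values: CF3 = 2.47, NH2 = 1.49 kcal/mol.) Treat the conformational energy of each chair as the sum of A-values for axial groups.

At 1,4 positions (parity opposite): cis → (a,e or e,a); trans → (e,e or a,a).
Best chair for cis: E = 1.49 kcal/mol; best chair for trans: E = 0.00 kcal/mol.
The trans isomer is lower by 1.49 kcal/mol.

trans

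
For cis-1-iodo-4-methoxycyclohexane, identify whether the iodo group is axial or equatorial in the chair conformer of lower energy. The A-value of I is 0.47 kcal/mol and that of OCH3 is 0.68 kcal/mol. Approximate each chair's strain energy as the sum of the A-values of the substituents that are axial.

axial

C1 and C4 have opposite parity, so for the cis isomer the two substituents are one axial and one equatorial in each chair.
Chair I (iodo axial, methoxy equatorial): E = 0.47 kcal/mol.
Chair II (iodo equatorial, methoxy axial): E = 0.68 kcal/mol.
Chair I is the more stable (lower-energy) conformer, and in that chair the iodo group is axial.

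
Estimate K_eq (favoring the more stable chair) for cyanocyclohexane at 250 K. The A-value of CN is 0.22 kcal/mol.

K ≈ 1.56

One chair has the cyano group axial (E = 0.22 kcal/mol) and the other has it equatorial (E = 0).
ΔG = 0.22 kcal/mol between the two chairs.
K = exp(ΔG/RT) with R = 1.987×10⁻³ kcal mol⁻¹ K⁻¹ and T = 250 K gives K ≈ 1.56.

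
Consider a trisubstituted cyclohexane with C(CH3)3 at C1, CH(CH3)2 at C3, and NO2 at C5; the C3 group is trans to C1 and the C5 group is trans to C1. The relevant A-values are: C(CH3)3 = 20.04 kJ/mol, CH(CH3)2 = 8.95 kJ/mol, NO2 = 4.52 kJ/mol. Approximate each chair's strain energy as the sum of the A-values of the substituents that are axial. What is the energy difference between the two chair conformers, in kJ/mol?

6.57 kJ/mol

Chair I (tert-butyl axial, isopropyl equatorial, nitro equatorial): E = 20.04 kJ/mol.
Chair II (tert-butyl equatorial, isopropyl axial, nitro axial): E = 13.47 kJ/mol.
ΔE = 20.04 − 13.47 = 6.57 kJ/mol; chair II is more stable.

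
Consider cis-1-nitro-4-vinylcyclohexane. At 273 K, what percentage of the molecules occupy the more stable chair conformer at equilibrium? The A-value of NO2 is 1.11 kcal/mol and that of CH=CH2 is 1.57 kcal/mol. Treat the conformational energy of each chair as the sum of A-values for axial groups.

70.0%

C1 and C4 have opposite parity, so for the cis isomer the two substituents are one axial and one equatorial in each chair.
Chair I (nitro axial, vinyl equatorial): E = 1.11 kcal/mol; chair II (nitro equatorial, vinyl axial): E = 1.57 kcal/mol.
ΔG = 0.46 kcal/mol between the two chairs.
K = exp(ΔG/RT) with R = 1.987×10⁻³ kcal mol⁻¹ K⁻¹ and T = 273 K gives K ≈ 2.33.
Fraction in the lower-energy chair = K/(K+1) = 70.0%.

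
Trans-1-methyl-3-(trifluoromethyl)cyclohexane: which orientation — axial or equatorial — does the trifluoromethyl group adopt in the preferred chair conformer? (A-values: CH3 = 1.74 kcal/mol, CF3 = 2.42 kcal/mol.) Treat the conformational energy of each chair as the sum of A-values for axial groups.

equatorial

C1 and C3 have the same parity, so for the trans isomer the two substituents are one axial and one equatorial in each chair.
Chair I (methyl axial, trifluoromethyl equatorial): E = 1.74 kcal/mol.
Chair II (methyl equatorial, trifluoromethyl axial): E = 2.42 kcal/mol.
Chair I is the more stable (lower-energy) conformer, and in that chair the trifluoromethyl group is equatorial.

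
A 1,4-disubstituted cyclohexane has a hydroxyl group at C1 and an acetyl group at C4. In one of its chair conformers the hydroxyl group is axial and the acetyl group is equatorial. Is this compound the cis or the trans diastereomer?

C1 and C4 have opposite parity, so their axial bonds point in opposite directions.
With opposite-parity carbons, two substituents on the same face are one axial and one equatorial; opposite faces give both axial or both equatorial.
Here the groups are axial/equatorial → same face → cis.

cis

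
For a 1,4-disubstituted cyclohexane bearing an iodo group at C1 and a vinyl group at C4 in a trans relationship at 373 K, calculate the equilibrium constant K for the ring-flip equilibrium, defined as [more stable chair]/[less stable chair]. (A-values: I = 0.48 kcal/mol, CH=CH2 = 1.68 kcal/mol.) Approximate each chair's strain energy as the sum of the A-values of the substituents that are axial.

C1 and C4 have opposite parity, so for the trans isomer the two substituents are e,e in one chair and a,a in the other.
Chair I (iodo axial, vinyl axial): E = 2.16 kcal/mol; chair II (iodo equatorial, vinyl equatorial): E = 0.00 kcal/mol.
ΔG = 2.16 kcal/mol between the two chairs.
K = exp(ΔG/RT) with R = 1.987×10⁻³ kcal mol⁻¹ K⁻¹ and T = 373 K gives K ≈ 18.4.

K ≈ 18.4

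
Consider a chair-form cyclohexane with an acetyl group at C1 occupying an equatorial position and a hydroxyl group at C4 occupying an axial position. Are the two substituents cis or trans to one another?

C1 and C4 have opposite parity, so their axial bonds point in opposite directions.
With opposite-parity carbons, two substituents on the same face are one axial and one equatorial; opposite faces give both axial or both equatorial.
Here the groups are equatorial/axial → same face → cis.

cis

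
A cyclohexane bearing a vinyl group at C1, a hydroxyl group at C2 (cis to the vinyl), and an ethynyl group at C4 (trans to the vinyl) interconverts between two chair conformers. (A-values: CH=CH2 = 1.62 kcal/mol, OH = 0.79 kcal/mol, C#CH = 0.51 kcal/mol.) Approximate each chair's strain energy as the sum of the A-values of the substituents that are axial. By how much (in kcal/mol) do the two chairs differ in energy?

Chair I (vinyl axial, hydroxyl equatorial, ethynyl axial): E = 2.13 kcal/mol.
Chair II (vinyl equatorial, hydroxyl axial, ethynyl equatorial): E = 0.79 kcal/mol.
ΔE = 2.13 − 0.79 = 1.34 kcal/mol; chair II is more stable.

1.34 kcal/mol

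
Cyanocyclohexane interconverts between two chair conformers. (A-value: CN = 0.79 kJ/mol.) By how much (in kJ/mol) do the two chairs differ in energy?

0.79 kJ/mol

A monosubstituted cyclohexane has one chair with the cyano group axial (E = A = 0.79 kJ/mol) and one with it equatorial (E = 0).
ΔE = 0.79 − 0 = 0.79 kJ/mol.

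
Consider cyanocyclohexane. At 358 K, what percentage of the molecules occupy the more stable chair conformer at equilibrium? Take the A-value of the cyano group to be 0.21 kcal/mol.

57.3%

One chair has the cyano group axial (E = 0.21 kcal/mol) and the other has it equatorial (E = 0).
ΔG = 0.21 kcal/mol between the two chairs.
K = exp(ΔG/RT) with R = 1.987×10⁻³ kcal mol⁻¹ K⁻¹ and T = 358 K gives K ≈ 1.34.
Fraction in the lower-energy chair = K/(K+1) = 57.3%.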